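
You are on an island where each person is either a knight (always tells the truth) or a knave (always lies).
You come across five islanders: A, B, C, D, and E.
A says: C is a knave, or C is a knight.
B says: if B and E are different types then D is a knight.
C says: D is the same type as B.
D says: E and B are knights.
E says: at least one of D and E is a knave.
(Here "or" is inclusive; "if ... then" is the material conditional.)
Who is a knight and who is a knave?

A is a knight, B is a knave, C is a knight, D is a knave, and E is a knight.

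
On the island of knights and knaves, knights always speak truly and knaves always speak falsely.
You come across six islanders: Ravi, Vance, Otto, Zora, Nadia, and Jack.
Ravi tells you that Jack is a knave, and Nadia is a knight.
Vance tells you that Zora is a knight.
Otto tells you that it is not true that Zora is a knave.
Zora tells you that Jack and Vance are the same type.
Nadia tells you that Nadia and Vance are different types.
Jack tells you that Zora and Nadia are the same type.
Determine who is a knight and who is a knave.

Knights: Jack. Knaves: Ravi, Vance, Otto, Zora, and Nadia.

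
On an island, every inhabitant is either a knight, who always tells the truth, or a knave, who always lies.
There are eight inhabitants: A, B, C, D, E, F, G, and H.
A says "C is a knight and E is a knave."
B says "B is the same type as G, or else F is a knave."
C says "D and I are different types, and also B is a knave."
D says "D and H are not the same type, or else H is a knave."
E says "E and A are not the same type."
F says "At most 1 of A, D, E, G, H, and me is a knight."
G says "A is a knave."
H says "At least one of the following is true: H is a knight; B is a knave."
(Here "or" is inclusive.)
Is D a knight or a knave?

Consistent assignments: {A=knave, B=knight, C=knave, D=knight, E=knight, F=knave, G=knight, H=knave}; {A=knave, B=knight, C=knave, D=knight, E=knave, F=knave, G=knight, H=knave}
In every consistent assignment, D is a knight.

D is a knight.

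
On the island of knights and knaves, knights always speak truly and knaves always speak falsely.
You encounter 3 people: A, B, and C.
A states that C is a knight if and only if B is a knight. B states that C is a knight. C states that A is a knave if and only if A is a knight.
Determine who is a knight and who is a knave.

A is a knight, B is a knave, and C is a knave.

As a knight, A's statement "C is a knight if and only if B is a knight" should be True; it is.
B is a knave; "C is a knight" is False, as required.
C (knave): "A is a knave if and only if A is a knight" — False. ✓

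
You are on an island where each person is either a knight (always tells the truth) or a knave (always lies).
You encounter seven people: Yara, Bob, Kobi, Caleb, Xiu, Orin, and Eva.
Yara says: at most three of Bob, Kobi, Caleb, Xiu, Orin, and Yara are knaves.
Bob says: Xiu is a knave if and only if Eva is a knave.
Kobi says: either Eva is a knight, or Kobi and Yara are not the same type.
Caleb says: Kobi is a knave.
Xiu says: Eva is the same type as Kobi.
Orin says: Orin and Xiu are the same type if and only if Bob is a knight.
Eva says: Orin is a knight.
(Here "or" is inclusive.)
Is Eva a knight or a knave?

Eva is a knight.

Consistent assignments: {Yara=knight, Bob=knight, Kobi=knight, Caleb=knave, Xiu=knight, Orin=knight, Eva=knight}
In every consistent assignment, Eva is a knight.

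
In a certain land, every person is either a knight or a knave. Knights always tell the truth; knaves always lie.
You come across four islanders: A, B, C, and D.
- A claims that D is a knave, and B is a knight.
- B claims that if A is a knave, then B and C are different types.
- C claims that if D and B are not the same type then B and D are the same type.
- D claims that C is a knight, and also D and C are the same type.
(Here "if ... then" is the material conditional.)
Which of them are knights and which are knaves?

A is a knight, B is a knight, C is a knave, and D is a knave.

A is a knight, so "D is a knave, and B is a knight" must be true — and it is.
B (knight): "if A is a knave, then B and C are different types" — true. ✓
C is a knave, so "if D and B are not the same type then B and D are the same type" must be False — and it is.
Since D is a knave, "C is a knight, and also D and C are the same type" needs to be False, which holds.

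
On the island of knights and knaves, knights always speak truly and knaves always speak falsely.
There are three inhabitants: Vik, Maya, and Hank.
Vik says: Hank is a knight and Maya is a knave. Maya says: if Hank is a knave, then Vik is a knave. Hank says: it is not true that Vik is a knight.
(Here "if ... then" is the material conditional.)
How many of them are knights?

2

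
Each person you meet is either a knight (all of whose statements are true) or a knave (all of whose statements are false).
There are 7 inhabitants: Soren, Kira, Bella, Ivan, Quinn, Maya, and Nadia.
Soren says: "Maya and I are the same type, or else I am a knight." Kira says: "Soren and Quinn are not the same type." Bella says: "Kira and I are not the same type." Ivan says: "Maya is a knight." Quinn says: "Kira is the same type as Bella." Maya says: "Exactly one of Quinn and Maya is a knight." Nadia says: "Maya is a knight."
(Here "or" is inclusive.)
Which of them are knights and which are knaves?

Soren is a knave, Kira is a knave, Bella is a knight, Ivan is a knight, Quinn is a knave, Maya is a knight, and Nadia is a knight.

As a knave, Soren's statement "Maya and I are the same type, or else I am a knight" should be False; it is.
Kira is a knave, so "Soren and Quinn are not the same type" must be False — and it is.
Bella is a knight, and the claim "Kira and I are not the same type" is indeed true.
Ivan is a knight, and the claim "Maya is a knight" is indeed true.
As a knave, Quinn's statement "Kira is the same type as Bella" should be False; it is.
As a knight, Maya's statement "exactly one of Quinn and Maya is a knight" should be true; it is.
As a knight, Nadia's statement "Maya is a knight" should be true; it is.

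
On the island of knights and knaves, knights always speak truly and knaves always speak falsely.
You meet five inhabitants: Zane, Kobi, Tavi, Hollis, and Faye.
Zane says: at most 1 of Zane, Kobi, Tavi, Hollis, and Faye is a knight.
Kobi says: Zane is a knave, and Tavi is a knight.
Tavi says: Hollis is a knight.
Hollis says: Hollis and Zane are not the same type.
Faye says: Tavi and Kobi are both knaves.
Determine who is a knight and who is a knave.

Knights: Kobi, Tavi, and Hollis. Knaves: Zane and Faye.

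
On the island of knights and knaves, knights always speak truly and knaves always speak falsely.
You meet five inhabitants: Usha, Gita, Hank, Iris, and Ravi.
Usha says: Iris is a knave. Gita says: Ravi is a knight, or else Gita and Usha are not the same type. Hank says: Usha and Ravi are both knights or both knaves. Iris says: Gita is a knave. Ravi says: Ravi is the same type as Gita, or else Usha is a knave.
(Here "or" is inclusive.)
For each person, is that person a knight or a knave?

Usha is a knight, Gita is a knight, Hank is a knight, Iris is a knave, and Ravi is a knight.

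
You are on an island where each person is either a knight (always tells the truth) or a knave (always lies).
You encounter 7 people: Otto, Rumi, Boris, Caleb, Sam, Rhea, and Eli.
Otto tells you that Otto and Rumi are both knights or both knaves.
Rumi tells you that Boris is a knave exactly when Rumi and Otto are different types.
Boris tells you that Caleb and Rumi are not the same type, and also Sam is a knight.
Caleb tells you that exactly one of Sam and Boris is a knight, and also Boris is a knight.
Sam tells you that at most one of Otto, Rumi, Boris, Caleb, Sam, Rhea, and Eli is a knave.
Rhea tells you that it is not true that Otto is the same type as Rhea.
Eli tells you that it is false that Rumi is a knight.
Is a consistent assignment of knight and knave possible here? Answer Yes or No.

One consistent assignment: Otto=knave, Rumi=knight, Boris=knave, Caleb=knave, Sam=knave, Rhea=knight, Eli=knave.

Yes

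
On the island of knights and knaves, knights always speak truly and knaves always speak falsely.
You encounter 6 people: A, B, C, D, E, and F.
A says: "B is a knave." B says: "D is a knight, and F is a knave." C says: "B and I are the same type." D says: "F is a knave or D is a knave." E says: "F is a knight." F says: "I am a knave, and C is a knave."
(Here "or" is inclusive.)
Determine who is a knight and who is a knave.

A is a knave, B is a knight, C is a knight, D is a knight, E is a knave, and F is a knave.

A is a knave; "B is a knave" is False, as required.
B is a knight; "D is a knight, and F is a knave" is true, as required.
As a knight, C's statement "B and I are the same type" should be true; it is.
D is a knight, so "F is a knave or D is a knave" must be true — and it is.
E (knave): "F is a knight" — False. ✓
F is a knave, and the claim "I am a knave, and C is a knave" is indeed False.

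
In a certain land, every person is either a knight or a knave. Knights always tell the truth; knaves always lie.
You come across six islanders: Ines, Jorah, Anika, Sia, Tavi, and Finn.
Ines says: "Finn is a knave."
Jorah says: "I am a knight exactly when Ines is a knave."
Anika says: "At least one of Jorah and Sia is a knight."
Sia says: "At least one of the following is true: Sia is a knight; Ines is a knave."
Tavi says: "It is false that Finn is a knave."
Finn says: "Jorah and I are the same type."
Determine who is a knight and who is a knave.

Ines is a knave, Jorah is a knight, Anika is a knight, Sia is a knight, Tavi is a knight, and Finn is a knight.

Ines (knave): "Finn is a knave" — False. ✓
As a knight, Jorah's statement "I am a knight exactly when Ines is a knave" should be true; it is.
Since Anika is a knight, "at least one of Jorah and Sia is a knight" needs to be true, which holds.
Sia (knight): "at least one of the following is true: Sia is a knight; Ines is a knave" — true. ✓
Tavi (knight): "it is false that Finn is a knave" — true. ✓
Finn (knight): "Jorah and I are the same type" — true. ✓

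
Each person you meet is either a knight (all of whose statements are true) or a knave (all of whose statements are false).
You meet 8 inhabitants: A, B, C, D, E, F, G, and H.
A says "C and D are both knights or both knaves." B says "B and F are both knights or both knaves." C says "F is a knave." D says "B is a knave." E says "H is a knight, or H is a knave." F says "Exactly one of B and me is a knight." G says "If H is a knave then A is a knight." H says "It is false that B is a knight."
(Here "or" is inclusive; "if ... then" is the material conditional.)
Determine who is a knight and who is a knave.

Since A is a knave, "C and D are both knights or both knaves" needs to be False, which holds.
As a knave, B's statement "B and F are both knights or both knaves" should be False; it is.
C (knave): "F is a knave" — False. ✓
D is a knight, and the claim "B is a knave" is indeed true.
E is a knight, so "H is a knight, or H is a knave" must be true — and it is.
F is a knight, and the claim "exactly one of B and me is a knight" is indeed true.
G is a knight, and the claim "if H is a knave then A is a knight" is indeed true.
As a knight, H's statement "it is false that B is a knight" should be true; it is.

A is a knave, B is a knave, C is a knave, D is a knight, E is a knight, F is a knight, G is a knight, and H is a knight.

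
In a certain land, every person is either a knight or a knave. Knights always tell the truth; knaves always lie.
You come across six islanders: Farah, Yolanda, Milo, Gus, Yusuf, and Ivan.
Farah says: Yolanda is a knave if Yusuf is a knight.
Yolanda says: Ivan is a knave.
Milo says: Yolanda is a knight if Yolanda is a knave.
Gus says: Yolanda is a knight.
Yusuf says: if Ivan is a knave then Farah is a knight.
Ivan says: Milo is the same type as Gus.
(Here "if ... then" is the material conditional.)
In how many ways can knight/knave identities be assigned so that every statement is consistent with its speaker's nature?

1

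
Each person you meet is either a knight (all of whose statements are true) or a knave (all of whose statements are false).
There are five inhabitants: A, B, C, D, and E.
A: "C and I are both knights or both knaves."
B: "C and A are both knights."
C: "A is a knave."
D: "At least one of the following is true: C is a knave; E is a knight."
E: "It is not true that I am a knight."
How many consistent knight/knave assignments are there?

0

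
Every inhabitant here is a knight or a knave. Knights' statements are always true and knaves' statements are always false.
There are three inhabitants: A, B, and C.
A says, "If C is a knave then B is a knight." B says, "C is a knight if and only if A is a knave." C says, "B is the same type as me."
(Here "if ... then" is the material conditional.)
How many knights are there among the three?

The unique consistent assignment is A=knight, B=knight, C=knave.
That has 2 knights.

2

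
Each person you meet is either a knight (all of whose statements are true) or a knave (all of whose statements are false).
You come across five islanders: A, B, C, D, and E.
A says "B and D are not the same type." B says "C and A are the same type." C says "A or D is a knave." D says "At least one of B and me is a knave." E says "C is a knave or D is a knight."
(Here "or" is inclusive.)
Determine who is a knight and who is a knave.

Knights: A, D, and E. Knaves: B and C.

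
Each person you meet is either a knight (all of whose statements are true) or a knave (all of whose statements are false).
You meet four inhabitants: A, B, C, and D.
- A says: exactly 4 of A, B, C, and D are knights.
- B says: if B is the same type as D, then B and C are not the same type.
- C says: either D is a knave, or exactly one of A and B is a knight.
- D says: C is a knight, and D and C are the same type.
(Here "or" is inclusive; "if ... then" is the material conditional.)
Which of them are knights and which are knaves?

A is a knave, so "exactly 4 of A, B, C, and D are knights" must be False — and it is.
Since B is a knight, "if B is the same type as D, then B and C are not the same type" needs to be true, which holds.
C is a knight; "either D is a knave, or exactly one of A and B is a knight" is true, as required.
D is a knave, so "C is a knight, and D and C are the same type" must be False — and it is.

A is a knave, B is a knight, C is a knight, and D is a knave.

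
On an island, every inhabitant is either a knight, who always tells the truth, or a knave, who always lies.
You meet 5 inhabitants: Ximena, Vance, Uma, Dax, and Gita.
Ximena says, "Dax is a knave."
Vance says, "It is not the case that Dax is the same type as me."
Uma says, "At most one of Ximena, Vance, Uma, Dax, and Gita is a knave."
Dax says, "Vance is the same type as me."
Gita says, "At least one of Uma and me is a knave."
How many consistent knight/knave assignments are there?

1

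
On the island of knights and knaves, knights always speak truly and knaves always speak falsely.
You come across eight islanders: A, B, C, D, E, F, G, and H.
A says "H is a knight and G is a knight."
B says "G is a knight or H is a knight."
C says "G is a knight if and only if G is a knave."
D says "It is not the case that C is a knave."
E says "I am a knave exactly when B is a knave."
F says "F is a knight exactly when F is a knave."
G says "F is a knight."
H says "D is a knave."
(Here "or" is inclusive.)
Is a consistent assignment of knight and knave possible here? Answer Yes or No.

One consistent assignment: A=knave, B=knight, C=knave, D=knave, E=knight, F=knave, G=knave, H=knight.

Yes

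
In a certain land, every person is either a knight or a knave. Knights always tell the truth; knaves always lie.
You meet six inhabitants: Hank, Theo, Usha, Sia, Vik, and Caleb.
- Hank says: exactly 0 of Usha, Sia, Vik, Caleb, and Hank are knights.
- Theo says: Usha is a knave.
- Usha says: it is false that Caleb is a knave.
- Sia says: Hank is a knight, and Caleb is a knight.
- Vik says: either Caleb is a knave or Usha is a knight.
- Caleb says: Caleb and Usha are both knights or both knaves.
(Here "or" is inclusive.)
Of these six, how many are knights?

The unique consistent assignment is Hank=knave, Theo=knave, Usha=knight, Sia=knave, Vik=knight, Caleb=knight.
That has 3 knights.

3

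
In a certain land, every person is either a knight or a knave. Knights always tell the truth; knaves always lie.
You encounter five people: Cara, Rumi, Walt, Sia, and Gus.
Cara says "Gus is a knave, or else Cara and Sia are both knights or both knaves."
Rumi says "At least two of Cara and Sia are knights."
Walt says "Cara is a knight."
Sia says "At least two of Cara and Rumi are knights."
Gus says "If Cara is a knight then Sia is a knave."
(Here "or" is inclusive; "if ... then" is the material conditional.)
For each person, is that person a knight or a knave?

Cara is a knight, Rumi is a knight, Walt is a knight, Sia is a knight, and Gus is a knave.

Cara (knight): "Gus is a knave, or else Cara and Sia are both knights or both knaves" — True. ✓
Rumi is a knight; "at least two of Cara and Sia are knights" is True, as required.
Walt (knight): "Cara is a knight" — True. ✓
Sia is a knight; "at least two of Cara and Rumi are knights" is True, as required.
Since Gus is a knave, "if Cara is a knight then Sia is a knave" needs to be false, which holds.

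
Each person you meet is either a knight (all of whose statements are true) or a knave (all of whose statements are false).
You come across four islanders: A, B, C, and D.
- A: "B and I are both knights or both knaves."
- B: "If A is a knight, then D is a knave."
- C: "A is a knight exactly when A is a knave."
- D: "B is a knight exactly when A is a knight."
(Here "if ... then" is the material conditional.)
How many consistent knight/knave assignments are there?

Consistent assignments:
  A=knave, B=knight, C=knave, D=knave

1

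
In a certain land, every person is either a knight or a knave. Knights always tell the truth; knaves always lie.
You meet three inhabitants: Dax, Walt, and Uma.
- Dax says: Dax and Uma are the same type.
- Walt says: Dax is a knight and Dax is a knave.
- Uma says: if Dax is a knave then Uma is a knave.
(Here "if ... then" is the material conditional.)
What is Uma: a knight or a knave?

Uma is a knight.

Consistent assignments: {Dax=knight, Walt=knave, Uma=knight}
In every consistent assignment, Uma is a knight.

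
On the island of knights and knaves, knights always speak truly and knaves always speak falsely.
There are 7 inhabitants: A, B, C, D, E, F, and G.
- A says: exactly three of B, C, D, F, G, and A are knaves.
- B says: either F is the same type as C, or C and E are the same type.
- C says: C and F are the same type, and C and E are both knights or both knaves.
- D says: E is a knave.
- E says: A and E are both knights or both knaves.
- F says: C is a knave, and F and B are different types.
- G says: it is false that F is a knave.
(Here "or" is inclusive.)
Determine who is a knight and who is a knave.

A is a knight, B is a knave, C is a knave, D is a knave, E is a knight, F is a knight, and G is a knight.

A is a knight, and the claim "exactly three of B, C, D, F, G, and A are knaves" is indeed true.
Since B is a knave, "either F is the same type as C, or C and E are the same type" needs to be False, which holds.
As a knave, C's statement "C and F are the same type, and C and E are both knights or both knaves" should be False; it is.
D (knave): "E is a knave" — False. ✓
E is a knight, and the claim "A and E are both knights or both knaves" is indeed true.
F is a knight; "C is a knave, and F and B are different types" is true, as required.
G is a knight, and the claim "it is false that F is a knave" is indeed true.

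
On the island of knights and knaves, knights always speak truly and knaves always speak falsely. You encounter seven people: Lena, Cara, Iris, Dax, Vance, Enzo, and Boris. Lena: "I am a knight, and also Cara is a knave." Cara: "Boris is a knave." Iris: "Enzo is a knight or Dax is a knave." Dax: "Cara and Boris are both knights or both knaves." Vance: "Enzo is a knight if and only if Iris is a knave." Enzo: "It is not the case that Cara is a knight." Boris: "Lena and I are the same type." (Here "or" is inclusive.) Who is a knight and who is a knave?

Lena is a knight, so "I am a knight, and also Cara is a knave" must be true — and it is.
As a knave, Cara's statement "Boris is a knave" should be False; it is.
Iris is a knight; "Enzo is a knight or Dax is a knave" is true, as required.
As a knave, Dax's statement "Cara and Boris are both knights or both knaves" should be False; it is.
Since Vance is a knave, "Enzo is a knight if and only if Iris is a knave" needs to be False, which holds.
As a knight, Enzo's statement "it is not the case that Cara is a knight" should be true; it is.
Boris is a knight, and the claim "Lena and I are the same type" is indeed true.

Knights: Lena, Iris, Enzo, and Boris. Knaves: Cara, Dax, and Vance.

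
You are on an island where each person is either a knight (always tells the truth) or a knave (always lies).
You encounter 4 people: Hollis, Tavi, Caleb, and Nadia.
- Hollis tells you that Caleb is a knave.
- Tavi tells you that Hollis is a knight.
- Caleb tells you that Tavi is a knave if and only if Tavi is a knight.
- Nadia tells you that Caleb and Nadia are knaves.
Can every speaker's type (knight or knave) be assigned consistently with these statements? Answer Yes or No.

No

Checking all 16 assignments, each has at least one speaker whose statement's truth value contradicts their type.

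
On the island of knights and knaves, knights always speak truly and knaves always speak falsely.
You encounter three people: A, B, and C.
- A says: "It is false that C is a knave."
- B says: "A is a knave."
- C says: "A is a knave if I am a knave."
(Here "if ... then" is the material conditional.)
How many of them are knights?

2

The unique consistent assignment is A=knight, B=knave, C=knight.
That has 2 knights.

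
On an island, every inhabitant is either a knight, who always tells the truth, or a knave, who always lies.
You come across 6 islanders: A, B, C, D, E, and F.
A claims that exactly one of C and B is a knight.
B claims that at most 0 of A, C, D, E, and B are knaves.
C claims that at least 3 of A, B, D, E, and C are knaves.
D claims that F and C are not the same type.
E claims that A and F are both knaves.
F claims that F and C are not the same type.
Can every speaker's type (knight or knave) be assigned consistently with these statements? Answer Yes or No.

No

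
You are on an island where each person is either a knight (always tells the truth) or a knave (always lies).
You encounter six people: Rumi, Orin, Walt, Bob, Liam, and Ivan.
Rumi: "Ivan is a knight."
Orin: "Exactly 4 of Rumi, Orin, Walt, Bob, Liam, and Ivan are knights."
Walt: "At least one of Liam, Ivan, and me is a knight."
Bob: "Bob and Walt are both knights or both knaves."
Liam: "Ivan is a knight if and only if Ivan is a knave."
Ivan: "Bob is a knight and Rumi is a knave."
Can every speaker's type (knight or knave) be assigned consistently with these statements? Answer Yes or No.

Yes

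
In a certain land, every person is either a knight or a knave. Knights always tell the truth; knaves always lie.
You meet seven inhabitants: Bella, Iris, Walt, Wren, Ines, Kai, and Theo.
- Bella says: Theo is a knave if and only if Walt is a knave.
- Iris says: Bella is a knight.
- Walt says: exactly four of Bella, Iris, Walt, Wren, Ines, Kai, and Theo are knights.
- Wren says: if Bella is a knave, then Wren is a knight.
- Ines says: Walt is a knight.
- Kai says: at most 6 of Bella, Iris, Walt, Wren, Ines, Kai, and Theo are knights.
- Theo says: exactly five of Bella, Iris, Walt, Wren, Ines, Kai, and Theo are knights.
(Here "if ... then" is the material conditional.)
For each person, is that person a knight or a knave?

Since Bella is a knave, "Theo is a knave if and only if Walt is a knave" needs to be false, which holds.
Iris is a knave, so "Bella is a knight" must be false — and it is.
As a knight, Walt's statement "exactly four of Bella, Iris, Walt, Wren, Ines, Kai, and Theo are knights" should be True; it is.
Since Wren is a knight, "if Bella is a knave, then Wren is a knight" needs to be True, which holds.
Ines (knight): "Walt is a knight" — True. ✓
As a knight, Kai's statement "at most 6 of Bella, Iris, Walt, Wren, Ines, Kai, and Theo are knights" should be True; it is.
Theo is a knave, so "exactly five of Bella, Iris, Walt, Wren, Ines, Kai, and Theo are knights" must be false — and it is.

Knights: Walt, Wren, Ines, and Kai. Knaves: Bella, Iris, and Theo.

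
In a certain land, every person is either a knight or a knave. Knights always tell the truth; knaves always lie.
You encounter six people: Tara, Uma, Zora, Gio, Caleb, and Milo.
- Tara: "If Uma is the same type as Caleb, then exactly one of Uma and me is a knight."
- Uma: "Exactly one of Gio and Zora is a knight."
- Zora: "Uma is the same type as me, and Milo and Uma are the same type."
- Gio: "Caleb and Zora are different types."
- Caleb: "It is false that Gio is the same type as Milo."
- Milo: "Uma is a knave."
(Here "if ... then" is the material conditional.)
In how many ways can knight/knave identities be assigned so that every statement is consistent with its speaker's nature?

0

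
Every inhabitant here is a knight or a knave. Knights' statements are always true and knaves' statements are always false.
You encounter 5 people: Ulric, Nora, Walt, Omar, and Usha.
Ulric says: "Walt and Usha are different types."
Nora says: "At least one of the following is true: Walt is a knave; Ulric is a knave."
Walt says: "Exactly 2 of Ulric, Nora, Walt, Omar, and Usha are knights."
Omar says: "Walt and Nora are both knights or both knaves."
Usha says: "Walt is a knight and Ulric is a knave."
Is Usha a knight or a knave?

Usha is a knave.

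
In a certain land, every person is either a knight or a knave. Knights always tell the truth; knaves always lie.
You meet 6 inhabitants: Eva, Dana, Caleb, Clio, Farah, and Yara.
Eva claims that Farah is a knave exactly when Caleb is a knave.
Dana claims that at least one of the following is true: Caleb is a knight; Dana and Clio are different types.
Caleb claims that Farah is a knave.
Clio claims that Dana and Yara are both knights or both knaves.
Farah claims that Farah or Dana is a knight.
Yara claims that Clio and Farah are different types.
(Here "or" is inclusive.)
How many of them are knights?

2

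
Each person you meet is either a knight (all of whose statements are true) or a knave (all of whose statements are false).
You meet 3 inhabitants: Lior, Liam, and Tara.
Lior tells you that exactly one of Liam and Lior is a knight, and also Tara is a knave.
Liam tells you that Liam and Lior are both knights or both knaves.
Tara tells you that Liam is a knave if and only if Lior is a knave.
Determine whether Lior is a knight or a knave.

Lior is a knight.

Consistent assignments: {Lior=knight, Liam=knave, Tara=knave}
In every consistent assignment, Lior is a knight.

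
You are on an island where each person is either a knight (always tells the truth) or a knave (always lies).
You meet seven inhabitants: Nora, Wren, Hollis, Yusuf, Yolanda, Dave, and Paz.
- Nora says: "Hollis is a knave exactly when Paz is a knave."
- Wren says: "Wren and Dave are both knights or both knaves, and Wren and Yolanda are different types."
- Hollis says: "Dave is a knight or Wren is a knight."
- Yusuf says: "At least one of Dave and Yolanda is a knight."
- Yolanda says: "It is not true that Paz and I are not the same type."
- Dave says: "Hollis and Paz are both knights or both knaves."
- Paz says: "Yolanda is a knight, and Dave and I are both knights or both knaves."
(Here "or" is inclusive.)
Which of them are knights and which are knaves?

Nora is a knight; "Hollis is a knave exactly when Paz is a knave" is True, as required.
Wren is a knave; "Wren and Dave are both knights or both knaves, and Wren and Yolanda are different types" is False, as required.
Hollis (knight): "Dave is a knight or Wren is a knight" — True. ✓
Yusuf (knight): "at least one of Dave and Yolanda is a knight" — True. ✓
Yolanda is a knight; "it is not true that Paz and I are not the same type" is True, as required.
Dave is a knight; "Hollis and Paz are both knights or both knaves" is True, as required.
As a knight, Paz's statement "Yolanda is a knight, and Dave and I are both knights or both knaves" should be True; it is.

Nora is a knight, Wren is a knave, Hollis is a knight, Yusuf is a knight, Yolanda is a knight, Dave is a knight, and Paz is a knight.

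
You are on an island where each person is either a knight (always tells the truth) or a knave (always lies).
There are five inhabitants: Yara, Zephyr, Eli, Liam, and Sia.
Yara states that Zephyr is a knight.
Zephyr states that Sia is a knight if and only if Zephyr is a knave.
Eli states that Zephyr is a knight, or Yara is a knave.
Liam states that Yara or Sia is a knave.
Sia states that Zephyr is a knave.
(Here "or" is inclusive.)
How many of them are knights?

4

The unique consistent assignment is Yara=knight, Zephyr=knight, Eli=knight, Liam=knight, Sia=knave.
That has 4 knights.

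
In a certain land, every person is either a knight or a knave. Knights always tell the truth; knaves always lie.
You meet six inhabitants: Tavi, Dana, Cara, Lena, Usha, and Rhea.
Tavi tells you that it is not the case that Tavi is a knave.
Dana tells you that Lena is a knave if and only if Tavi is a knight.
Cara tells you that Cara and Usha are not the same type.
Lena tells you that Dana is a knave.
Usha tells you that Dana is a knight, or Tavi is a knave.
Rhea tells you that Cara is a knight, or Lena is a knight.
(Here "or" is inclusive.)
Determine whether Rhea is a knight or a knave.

Consistent assignments: {Tavi=knight, Dana=knave, Cara=knight, Lena=knight, Usha=knave, Rhea=knight}; {Tavi=knight, Dana=knave, Cara=knave, Lena=knight, Usha=knave, Rhea=knight}
In every consistent assignment, Rhea is a knight.

Rhea is a knight.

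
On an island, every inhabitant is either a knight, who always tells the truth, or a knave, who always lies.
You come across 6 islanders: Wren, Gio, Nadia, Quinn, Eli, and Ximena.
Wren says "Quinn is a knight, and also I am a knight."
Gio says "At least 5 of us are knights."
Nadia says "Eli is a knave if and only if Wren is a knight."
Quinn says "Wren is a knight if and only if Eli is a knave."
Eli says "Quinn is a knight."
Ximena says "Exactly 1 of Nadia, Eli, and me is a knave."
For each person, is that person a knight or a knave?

Since Wren is a knave, "Quinn is a knight, and also I am a knight" needs to be false, which holds.
Gio is a knave; "at least 5 of us are knights" is false, as required.
Nadia (knave): "Eli is a knave if and only if Wren is a knight" — false. ✓
Since Quinn is a knave, "Wren is a knight if and only if Eli is a knave" needs to be false, which holds.
Eli is a knave; "Quinn is a knight" is false, as required.
Ximena is a knave, so "exactly 1 of Nadia, Eli, and me is a knave" must be false — and it is.

Knights: none. Knaves: Wren, Gio, Nadia, Quinn, Eli, and Ximena.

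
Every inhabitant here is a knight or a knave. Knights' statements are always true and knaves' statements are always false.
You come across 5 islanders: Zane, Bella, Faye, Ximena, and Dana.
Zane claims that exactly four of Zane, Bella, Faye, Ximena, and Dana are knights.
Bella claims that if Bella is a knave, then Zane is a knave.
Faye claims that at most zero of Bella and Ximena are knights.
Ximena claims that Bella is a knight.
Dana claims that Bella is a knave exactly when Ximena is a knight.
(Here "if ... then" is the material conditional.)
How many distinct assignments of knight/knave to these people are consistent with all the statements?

1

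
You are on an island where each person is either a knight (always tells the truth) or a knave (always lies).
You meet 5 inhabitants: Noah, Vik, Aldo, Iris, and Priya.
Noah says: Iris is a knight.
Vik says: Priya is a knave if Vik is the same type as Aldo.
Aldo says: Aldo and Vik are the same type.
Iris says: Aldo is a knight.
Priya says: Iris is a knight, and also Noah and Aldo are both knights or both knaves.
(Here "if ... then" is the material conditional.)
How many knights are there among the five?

The unique consistent assignment is Noah=knave, Vik=knight, Aldo=knave, Iris=knave, Priya=knave.
That has 1 knight.

1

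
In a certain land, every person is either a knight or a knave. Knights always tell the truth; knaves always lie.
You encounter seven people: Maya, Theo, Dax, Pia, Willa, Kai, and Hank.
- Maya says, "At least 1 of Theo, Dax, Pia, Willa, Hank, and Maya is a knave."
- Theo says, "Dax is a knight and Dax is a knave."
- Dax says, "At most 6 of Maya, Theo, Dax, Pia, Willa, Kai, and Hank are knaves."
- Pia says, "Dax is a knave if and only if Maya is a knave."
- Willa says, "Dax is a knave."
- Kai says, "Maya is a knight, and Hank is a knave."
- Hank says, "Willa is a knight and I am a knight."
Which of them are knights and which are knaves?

As a knight, Maya's statement "at least 1 of Theo, Dax, Pia, Willa, Hank, and Maya is a knave" should be true; it is.
Theo is a knave, so "Dax is a knight and Dax is a knave" must be False — and it is.
As a knight, Dax's statement "at most 6 of Maya, Theo, Dax, Pia, Willa, Kai, and Hank are knaves" should be true; it is.
Pia is a knight; "Dax is a knave if and only if Maya is a knave" is true, as required.
Since Willa is a knave, "Dax is a knave" needs to be False, which holds.
Since Kai is a knight, "Maya is a knight, and Hank is a knave" needs to be true, which holds.
Hank (knave): "Willa is a knight and I am a knight" — False. ✓

Knights: Maya, Dax, Pia, and Kai. Knaves: Theo, Willa, and Hank.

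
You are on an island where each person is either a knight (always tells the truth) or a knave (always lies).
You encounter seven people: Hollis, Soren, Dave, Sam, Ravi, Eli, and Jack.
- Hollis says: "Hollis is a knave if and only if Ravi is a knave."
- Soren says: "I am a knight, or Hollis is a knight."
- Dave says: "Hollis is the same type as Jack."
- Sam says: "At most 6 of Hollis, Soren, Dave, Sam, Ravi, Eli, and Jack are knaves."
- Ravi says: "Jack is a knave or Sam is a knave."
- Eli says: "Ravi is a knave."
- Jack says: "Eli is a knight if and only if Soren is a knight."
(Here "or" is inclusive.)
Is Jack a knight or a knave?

Jack is a knave.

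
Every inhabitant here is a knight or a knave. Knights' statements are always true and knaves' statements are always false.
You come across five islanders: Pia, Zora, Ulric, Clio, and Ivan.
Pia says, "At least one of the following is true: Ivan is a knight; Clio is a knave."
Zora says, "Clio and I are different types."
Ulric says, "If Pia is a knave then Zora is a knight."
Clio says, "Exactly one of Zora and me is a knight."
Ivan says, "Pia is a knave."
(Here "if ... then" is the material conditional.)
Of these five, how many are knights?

2

The unique consistent assignment is Pia=knight, Zora=knave, Ulric=knight, Clio=knave, Ivan=knave.
That has 2 knights.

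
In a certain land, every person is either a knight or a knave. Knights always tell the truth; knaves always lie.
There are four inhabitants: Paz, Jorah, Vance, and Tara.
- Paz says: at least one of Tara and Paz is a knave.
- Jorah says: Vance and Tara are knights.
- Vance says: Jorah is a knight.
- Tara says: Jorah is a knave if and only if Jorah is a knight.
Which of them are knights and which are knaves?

Suppose Paz is a knave. Then Paz's statement "at least one of Tara and Paz is a knave" would have to be false. Checking the 8 ways to assign the others, none is consistent with every speaker.
(For instance, with Jorah=knave, Vance=knave, Tara=knave, Paz's claim "at least one of Tara and Paz is a knave" comes out true where it would need to be false.)
So Paz must be a knight, making "at least one of Tara and Paz is a knave" true. Taking Paz=knight, Jorah=knave, Vance=knave, Tara=knave, each remaining statement checks out:
  Jorah (knave): "Vance and Tara are knights" — false. ✓
  Vance (knave): "Jorah is a knight" — false. ✓
  Tara (knave): "Jorah is a knave if and only if Jorah is a knight" — false. ✓
This is the unique consistent assignment.

Knights: Paz. Knaves: Jorah, Vance, and Tara.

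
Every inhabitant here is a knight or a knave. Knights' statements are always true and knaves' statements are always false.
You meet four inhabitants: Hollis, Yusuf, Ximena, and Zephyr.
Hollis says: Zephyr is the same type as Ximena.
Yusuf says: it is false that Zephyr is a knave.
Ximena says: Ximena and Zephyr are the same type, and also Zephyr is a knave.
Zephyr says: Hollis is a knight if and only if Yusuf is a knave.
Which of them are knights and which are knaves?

Knights: Yusuf and Zephyr. Knaves: Hollis and Ximena.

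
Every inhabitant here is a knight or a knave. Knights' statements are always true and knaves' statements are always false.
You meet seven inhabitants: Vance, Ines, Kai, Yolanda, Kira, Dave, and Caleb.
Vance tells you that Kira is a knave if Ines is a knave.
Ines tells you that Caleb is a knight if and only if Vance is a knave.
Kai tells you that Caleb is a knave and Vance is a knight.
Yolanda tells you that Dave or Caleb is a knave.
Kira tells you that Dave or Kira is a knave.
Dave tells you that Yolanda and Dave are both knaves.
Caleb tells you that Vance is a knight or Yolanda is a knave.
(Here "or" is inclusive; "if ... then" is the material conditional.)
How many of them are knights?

2

The unique consistent assignment is Vance=knave, Ines=knave, Kai=knave, Yolanda=knight, Kira=knight, Dave=knave, Caleb=knave.
That has 2 knights.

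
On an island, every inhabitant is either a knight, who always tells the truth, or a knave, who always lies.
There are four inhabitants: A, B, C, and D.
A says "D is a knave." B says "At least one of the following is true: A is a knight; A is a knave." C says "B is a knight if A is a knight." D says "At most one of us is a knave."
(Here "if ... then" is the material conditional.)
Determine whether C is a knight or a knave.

C is a knight.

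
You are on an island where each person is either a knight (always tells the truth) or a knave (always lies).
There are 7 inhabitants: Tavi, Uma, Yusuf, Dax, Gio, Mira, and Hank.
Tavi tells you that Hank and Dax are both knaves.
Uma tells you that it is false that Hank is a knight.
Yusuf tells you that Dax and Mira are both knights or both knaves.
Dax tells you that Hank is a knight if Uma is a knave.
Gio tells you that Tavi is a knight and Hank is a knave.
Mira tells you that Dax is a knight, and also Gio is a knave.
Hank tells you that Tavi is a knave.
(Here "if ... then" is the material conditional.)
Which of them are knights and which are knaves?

Tavi is a knave, Uma is a knave, Yusuf is a knight, Dax is a knight, Gio is a knave, Mira is a knight, and Hank is a knight.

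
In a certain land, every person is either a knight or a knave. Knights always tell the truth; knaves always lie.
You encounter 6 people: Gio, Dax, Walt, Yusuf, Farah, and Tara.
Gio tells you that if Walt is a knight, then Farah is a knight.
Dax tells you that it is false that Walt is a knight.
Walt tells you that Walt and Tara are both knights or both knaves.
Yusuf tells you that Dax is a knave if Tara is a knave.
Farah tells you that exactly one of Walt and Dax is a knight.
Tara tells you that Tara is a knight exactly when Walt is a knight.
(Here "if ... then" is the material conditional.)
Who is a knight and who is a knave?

Gio is a knight, Dax is a knave, Walt is a knight, Yusuf is a knight, Farah is a knight, and Tara is a knight.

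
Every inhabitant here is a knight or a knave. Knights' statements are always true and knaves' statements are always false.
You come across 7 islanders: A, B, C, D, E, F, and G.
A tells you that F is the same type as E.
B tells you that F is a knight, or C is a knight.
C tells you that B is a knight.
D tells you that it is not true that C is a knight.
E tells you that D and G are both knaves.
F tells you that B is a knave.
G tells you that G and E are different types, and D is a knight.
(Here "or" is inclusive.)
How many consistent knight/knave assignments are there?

1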